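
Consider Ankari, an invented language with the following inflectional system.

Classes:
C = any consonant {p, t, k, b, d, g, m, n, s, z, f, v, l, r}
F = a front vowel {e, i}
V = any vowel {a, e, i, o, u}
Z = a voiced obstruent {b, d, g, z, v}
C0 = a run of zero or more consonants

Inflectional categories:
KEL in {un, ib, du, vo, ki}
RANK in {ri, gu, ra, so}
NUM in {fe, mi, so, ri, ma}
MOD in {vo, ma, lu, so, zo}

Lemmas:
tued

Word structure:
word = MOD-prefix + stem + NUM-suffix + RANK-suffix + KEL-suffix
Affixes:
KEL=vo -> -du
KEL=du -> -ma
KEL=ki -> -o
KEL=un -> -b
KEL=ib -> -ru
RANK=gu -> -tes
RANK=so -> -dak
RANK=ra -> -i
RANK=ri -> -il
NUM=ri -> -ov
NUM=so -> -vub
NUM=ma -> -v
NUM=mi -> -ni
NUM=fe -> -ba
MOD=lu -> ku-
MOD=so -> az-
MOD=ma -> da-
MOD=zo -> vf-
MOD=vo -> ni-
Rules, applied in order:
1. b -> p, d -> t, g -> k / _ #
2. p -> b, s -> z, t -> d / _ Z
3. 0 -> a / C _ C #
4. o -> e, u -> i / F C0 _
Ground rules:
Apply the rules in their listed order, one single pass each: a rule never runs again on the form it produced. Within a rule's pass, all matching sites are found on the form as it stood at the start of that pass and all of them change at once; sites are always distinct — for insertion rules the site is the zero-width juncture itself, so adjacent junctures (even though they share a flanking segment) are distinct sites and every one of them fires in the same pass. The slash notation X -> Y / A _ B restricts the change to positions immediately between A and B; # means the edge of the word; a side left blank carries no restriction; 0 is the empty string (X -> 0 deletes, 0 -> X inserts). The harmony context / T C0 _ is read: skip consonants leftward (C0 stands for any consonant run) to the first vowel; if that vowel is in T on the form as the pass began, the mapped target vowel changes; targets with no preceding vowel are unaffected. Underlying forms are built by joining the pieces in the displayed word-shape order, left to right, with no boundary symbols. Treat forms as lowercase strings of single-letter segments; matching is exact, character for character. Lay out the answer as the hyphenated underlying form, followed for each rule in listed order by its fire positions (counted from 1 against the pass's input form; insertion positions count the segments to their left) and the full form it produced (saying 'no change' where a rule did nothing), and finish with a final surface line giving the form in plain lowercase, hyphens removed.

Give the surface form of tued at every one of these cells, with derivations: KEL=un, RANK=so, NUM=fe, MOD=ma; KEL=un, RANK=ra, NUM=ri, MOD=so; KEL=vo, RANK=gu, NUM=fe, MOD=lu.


cell KEL=un, RANK=so, NUM=fe, MOD=ma:
underlying: da-tued-ba-dak-b
1. b -> p, d -> t, g -> k / _ #: fires at position(s) 12: datuedbadakp
2. p -> b, s -> z, t -> d / _ Z: no change
3. 0 -> a / C _ C #: inserts after position(s) 11: datuedbadakap
4. o -> e, u -> i / F C0 _: no change
surface: datuedbadakap

cell KEL=un, RANK=ra, NUM=ri, MOD=so:
underlying: az-tued-ov-i-b
1. b -> p, d -> t, g -> k / _ #: fires at position(s) 10: aztuedovip
2. p -> b, s -> z, t -> d / _ Z: no change
3. 0 -> a / C _ C #: no change
4. o -> e, u -> i / F C0 _: fires at position(s) 7: aztuedevip
surface: aztuedevip

cell KEL=vo, RANK=gu, NUM=fe, MOD=lu:
underlying: ku-tued-ba-tes-du
1. b -> p, d -> t, g -> k / _ #: no change
2. p -> b, s -> z, t -> d / _ Z: fires at position(s) 11: kutuedbatezdu
3. 0 -> a / C _ C #: no change
4. o -> e, u -> i / F C0 _: fires at position(s) 13: kutuedbatezdi
surface: kutuedbatezdi


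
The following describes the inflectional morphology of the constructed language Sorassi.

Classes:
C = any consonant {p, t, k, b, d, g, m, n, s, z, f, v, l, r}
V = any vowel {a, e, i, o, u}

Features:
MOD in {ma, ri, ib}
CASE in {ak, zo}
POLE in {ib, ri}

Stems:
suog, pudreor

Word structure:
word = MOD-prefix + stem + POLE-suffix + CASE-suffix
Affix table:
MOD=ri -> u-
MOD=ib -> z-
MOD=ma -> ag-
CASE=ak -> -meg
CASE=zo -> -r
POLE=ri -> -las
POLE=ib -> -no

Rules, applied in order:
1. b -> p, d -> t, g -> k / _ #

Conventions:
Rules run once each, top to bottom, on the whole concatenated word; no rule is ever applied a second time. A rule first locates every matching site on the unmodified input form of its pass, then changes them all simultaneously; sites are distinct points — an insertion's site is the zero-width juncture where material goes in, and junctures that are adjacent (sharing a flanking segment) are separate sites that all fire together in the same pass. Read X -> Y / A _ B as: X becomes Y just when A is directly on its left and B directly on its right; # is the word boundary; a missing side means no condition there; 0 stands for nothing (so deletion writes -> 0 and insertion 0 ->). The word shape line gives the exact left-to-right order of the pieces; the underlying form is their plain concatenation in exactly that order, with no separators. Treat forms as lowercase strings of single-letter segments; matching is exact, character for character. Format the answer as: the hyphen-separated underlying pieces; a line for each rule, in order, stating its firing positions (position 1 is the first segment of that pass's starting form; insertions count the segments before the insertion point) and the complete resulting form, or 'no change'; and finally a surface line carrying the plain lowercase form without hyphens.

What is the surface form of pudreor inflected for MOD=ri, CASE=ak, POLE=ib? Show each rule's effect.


underlying: u-pudreor-no-meg
1. b -> p, d -> t, g -> k / _ #: fires at position(s) 13: upudreornomek
surface: upudreornomek


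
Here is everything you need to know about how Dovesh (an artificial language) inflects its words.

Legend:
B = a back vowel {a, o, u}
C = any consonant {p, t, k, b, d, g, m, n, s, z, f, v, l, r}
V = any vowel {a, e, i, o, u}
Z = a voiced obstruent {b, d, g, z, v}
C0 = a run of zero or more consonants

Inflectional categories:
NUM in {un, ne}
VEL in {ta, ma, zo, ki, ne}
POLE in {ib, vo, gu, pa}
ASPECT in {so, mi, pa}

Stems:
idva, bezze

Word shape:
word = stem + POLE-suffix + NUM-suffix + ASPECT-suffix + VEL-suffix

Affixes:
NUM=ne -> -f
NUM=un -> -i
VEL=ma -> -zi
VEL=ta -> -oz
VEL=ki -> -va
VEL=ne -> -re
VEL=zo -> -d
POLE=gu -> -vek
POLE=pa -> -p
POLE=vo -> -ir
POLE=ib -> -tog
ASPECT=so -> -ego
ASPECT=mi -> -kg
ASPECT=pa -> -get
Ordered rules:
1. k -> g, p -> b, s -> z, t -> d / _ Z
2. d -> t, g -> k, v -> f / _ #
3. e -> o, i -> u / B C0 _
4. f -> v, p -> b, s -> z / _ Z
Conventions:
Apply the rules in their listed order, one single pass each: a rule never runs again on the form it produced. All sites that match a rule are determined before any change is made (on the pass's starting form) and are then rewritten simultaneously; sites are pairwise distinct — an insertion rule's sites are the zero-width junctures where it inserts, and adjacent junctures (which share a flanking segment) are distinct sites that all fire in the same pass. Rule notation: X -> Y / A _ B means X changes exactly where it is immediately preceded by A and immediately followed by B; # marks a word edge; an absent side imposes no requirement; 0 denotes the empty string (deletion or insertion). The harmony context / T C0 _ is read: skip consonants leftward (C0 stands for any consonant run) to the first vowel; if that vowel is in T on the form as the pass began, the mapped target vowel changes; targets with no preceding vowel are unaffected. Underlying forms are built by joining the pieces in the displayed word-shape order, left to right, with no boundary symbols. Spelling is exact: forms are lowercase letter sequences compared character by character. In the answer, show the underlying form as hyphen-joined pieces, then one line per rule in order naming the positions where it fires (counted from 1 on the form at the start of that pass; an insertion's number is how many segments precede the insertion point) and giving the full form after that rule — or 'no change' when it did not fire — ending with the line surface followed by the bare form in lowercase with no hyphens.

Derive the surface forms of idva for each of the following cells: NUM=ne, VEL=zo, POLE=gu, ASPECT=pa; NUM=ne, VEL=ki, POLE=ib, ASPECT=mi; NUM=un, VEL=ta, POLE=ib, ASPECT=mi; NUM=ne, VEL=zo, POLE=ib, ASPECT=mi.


cell NUM=ne, VEL=zo, POLE=gu, ASPECT=pa:
underlying: idva-vek-f-get-d
1. k -> g, p -> b, s -> z, t -> d / _ Z: fires at position(s) 11: idvavekfgedd
2. d -> t, g -> k, v -> f / _ #: fires at position(s) 12: idvavekfgedt
3. e -> o, i -> u / B C0 _: fires at position(s) 6: idvavokfgedt
4. f -> v, p -> b, s -> z / _ Z: fires at position(s) 8: idvavokvgedt
surface: idvavokvgedt

cell NUM=ne, VEL=ki, POLE=ib, ASPECT=mi:
underlying: idva-tog-f-kg-va
1. k -> g, p -> b, s -> z, t -> d / _ Z: fires at position(s) 9: idvatogfggva
2. d -> t, g -> k, v -> f / _ #: no change
3. e -> o, i -> u / B C0 _: no change
4. f -> v, p -> b, s -> z / _ Z: fires at position(s) 8: idvatogvggva
surface: idvatogvggva

cell NUM=un, VEL=ta, POLE=ib, ASPECT=mi:
underlying: idva-tog-i-kg-oz
1. k -> g, p -> b, s -> z, t -> d / _ Z: fires at position(s) 9: idvatogiggoz
2. d -> t, g -> k, v -> f / _ #: no change
3. e -> o, i -> u / B C0 _: fires at position(s) 8: idvatoguggoz
4. f -> v, p -> b, s -> z / _ Z: no change
surface: idvatoguggoz

cell NUM=ne, VEL=zo, POLE=ib, ASPECT=mi:
underlying: idva-tog-f-kg-d
1. k -> g, p -> b, s -> z, t -> d / _ Z: fires at position(s) 9: idvatogfggd
2. d -> t, g -> k, v -> f / _ #: fires at position(s) 11: idvatogfggt
3. e -> o, i -> u / B C0 _: no change
4. f -> v, p -> b, s -> z / _ Z: fires at position(s) 8: idvatogvggt
surface: idvatogvggt


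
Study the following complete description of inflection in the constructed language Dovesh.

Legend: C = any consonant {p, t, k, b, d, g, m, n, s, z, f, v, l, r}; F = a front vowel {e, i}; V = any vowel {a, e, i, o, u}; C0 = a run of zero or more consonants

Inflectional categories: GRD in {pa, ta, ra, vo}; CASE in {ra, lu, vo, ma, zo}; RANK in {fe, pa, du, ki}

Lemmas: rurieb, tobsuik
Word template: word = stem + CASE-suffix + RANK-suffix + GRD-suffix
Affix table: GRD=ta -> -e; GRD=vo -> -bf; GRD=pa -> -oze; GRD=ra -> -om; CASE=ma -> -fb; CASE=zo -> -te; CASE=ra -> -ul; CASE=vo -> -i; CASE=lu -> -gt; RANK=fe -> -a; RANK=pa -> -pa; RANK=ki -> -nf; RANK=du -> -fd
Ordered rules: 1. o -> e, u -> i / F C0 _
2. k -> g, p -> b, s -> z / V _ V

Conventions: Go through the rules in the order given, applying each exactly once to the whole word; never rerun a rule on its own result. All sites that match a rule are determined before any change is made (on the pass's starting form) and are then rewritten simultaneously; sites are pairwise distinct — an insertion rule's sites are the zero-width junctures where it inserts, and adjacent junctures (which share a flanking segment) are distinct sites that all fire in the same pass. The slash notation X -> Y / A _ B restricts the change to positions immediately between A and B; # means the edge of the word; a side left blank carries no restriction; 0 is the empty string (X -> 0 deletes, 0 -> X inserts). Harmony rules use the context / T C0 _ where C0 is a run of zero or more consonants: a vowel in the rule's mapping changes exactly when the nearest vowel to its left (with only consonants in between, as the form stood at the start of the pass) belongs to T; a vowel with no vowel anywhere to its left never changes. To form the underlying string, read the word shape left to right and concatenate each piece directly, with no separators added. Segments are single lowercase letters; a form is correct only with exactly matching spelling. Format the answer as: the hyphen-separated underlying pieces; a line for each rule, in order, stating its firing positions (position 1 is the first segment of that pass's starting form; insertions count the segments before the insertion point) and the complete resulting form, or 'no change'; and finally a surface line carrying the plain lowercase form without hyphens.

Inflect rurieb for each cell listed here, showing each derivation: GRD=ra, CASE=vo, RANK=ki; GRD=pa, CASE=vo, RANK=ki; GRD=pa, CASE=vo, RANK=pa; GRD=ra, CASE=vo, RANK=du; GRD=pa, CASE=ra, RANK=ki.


cell GRD=ra, CASE=vo, RANK=ki:
underlying: rurieb-i-nf-om
1. o -> e, u -> i / F C0 _: fires at position(s) 10: ruriebinfem
2. k -> g, p -> b, s -> z / V _ V: no change
surface: ruriebinfem

cell GRD=pa, CASE=vo, RANK=ki:
underlying: rurieb-i-nf-oze
1. o -> e, u -> i / F C0 _: fires at position(s) 10: ruriebinfeze
2. k -> g, p -> b, s -> z / V _ V: no change
surface: ruriebinfeze

cell GRD=pa, CASE=vo, RANK=pa:
underlying: rurieb-i-pa-oze
1. o -> e, u -> i / F C0 _: no change
2. k -> g, p -> b, s -> z / V _ V: fires at position(s) 8: ruriebibaoze
surface: ruriebibaoze

cell GRD=ra, CASE=vo, RANK=du:
underlying: rurieb-i-fd-om
1. o -> e, u -> i / F C0 _: fires at position(s) 10: ruriebifdem
2. k -> g, p -> b, s -> z / V _ V: no change
surface: ruriebifdem

cell GRD=pa, CASE=ra, RANK=ki:
underlying: rurieb-ul-nf-oze
1. o -> e, u -> i / F C0 _: fires at position(s) 7: ruriebilnfoze
2. k -> g, p -> b, s -> z / V _ V: no change
surface: ruriebilnfoze


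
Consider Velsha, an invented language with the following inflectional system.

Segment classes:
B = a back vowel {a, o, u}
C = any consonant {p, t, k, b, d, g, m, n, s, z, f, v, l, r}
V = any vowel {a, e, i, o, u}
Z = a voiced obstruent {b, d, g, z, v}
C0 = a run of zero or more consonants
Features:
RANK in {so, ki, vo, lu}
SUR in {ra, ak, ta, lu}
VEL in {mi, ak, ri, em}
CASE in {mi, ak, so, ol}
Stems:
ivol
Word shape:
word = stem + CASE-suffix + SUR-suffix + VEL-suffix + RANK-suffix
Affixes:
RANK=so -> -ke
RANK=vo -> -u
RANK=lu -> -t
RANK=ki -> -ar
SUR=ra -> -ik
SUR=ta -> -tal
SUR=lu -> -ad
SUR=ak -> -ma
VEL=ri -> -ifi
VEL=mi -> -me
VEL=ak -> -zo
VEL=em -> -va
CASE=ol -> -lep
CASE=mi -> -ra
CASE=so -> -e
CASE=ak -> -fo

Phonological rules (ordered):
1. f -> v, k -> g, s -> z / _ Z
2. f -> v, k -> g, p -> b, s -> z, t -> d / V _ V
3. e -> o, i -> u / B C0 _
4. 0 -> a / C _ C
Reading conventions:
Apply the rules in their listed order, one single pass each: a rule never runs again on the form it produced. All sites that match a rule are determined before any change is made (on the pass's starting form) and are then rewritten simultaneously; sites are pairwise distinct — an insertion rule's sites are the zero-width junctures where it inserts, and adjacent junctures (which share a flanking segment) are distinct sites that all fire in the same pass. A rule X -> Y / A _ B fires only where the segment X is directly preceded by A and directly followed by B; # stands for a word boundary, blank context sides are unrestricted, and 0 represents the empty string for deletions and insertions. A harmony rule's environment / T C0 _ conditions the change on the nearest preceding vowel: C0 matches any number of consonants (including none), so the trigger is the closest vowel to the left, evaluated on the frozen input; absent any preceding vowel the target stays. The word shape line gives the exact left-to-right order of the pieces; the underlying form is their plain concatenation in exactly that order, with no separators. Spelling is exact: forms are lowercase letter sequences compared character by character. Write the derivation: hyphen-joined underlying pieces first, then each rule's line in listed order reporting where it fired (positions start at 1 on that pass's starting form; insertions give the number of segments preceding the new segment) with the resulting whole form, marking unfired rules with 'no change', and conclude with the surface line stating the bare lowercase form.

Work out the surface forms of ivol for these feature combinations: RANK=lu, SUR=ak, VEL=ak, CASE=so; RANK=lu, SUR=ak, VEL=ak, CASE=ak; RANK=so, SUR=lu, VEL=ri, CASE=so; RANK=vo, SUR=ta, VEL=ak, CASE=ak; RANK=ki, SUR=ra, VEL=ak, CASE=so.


cell RANK=lu, SUR=ak, VEL=ak, CASE=so:
underlying: ivol-e-ma-zo-t
1. f -> v, k -> g, s -> z / _ Z: no change
2. f -> v, k -> g, p -> b, s -> z, t -> d / V _ V: no change
3. e -> o, i -> u / B C0 _: fires at position(s) 5: ivolomazot
4. 0 -> a / C _ C: no change
surface: ivolomazot

cell RANK=lu, SUR=ak, VEL=ak, CASE=ak:
underlying: ivol-fo-ma-zo-t
1. f -> v, k -> g, s -> z / _ Z: no change
2. f -> v, k -> g, p -> b, s -> z, t -> d / V _ V: no change
3. e -> o, i -> u / B C0 _: no change
4. 0 -> a / C _ C: inserts after position(s) 4: ivolafomazot
surface: ivolafomazot

cell RANK=so, SUR=lu, VEL=ri, CASE=so:
underlying: ivol-e-ad-ifi-ke
1. f -> v, k -> g, s -> z / _ Z: no change
2. f -> v, k -> g, p -> b, s -> z, t -> d / V _ V: fires at position(s) 9, 11: ivoleadivige
3. e -> o, i -> u / B C0 _: fires at position(s) 5, 8: ivoloaduvige
4. 0 -> a / C _ C: no change
surface: ivoloaduvige

cell RANK=vo, SUR=ta, VEL=ak, CASE=ak:
underlying: ivol-fo-tal-zo-u
1. f -> v, k -> g, s -> z / _ Z: no change
2. f -> v, k -> g, p -> b, s -> z, t -> d / V _ V: fires at position(s) 7: ivolfodalzou
3. e -> o, i -> u / B C0 _: no change
4. 0 -> a / C _ C: inserts after position(s) 4, 9: ivolafodalazou
surface: ivolafodalazou

cell RANK=ki, SUR=ra, VEL=ak, CASE=so:
underlying: ivol-e-ik-zo-ar
1. f -> v, k -> g, s -> z / _ Z: fires at position(s) 7: ivoleigzoar
2. f -> v, k -> g, p -> b, s -> z, t -> d / V _ V: no change
3. e -> o, i -> u / B C0 _: fires at position(s) 5: ivoloigzoar
4. 0 -> a / C _ C: inserts after position(s) 7: ivoloigazoar
surface: ivoloigazoar


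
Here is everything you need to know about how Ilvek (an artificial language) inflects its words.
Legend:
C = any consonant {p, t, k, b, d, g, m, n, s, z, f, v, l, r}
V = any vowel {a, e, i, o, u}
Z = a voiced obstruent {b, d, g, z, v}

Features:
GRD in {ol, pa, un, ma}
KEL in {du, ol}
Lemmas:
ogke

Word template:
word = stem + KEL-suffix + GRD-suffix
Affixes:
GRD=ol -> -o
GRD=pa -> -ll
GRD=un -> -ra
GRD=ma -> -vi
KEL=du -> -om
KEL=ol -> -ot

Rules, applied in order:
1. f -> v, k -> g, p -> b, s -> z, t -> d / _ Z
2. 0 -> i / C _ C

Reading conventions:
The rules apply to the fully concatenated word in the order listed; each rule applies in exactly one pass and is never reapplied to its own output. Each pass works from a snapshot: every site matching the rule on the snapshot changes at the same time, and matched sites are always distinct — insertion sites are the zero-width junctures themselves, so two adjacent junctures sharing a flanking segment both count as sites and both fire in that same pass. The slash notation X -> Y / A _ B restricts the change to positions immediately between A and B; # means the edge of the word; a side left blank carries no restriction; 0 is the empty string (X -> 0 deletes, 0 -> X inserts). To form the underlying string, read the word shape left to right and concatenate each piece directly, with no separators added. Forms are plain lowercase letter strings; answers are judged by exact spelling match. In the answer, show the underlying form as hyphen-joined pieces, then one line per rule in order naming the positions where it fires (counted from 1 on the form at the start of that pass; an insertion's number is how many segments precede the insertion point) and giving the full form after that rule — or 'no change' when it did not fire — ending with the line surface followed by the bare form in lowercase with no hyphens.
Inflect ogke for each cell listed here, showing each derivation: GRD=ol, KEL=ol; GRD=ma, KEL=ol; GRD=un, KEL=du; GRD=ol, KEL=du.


cell GRD=ol, KEL=ol:
underlying: ogke-ot-o
1. f -> v, k -> g, p -> b, s -> z, t -> d / _ Z: no change
2. 0 -> i / C _ C: inserts after position(s) 2: ogikeoto
surface: ogikeoto

cell GRD=ma, KEL=ol:
underlying: ogke-ot-vi
1. f -> v, k -> g, p -> b, s -> z, t -> d / _ Z: fires at position(s) 6: ogkeodvi
2. 0 -> i / C _ C: inserts after position(s) 2, 6: ogikeodivi
surface: ogikeodivi

cell GRD=un, KEL=du:
underlying: ogke-om-ra
1. f -> v, k -> g, p -> b, s -> z, t -> d / _ Z: no change
2. 0 -> i / C _ C: inserts after position(s) 2, 6: ogikeomira
surface: ogikeomira

cell GRD=ol, KEL=du:
underlying: ogke-om-o
1. f -> v, k -> g, p -> b, s -> z, t -> d / _ Z: no change
2. 0 -> i / C _ C: inserts after position(s) 2: ogikeomo
surface: ogikeomo


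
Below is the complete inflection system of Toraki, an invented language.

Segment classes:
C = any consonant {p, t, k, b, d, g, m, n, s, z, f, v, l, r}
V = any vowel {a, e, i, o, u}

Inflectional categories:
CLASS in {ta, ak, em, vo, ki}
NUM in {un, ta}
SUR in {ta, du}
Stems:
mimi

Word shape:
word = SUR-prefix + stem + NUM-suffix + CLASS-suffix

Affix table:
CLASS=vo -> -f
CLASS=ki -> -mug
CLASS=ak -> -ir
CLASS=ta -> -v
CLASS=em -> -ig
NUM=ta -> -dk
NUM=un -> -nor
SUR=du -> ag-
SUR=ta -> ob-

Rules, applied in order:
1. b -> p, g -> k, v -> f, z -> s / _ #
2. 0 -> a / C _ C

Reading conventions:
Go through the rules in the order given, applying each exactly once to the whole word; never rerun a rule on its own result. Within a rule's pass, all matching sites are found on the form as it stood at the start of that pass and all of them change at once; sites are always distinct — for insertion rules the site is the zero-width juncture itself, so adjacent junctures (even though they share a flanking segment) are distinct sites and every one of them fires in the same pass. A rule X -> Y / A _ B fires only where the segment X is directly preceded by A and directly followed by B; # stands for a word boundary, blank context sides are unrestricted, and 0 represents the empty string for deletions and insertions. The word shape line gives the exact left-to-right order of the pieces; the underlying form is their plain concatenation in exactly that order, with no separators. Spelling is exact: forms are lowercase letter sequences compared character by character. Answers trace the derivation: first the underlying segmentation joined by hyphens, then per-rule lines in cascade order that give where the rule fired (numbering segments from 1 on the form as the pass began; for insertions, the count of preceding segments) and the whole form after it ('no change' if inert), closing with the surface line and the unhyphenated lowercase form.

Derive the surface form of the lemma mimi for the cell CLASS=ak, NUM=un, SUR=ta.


underlying: ob-mimi-nor-ir
1. b -> p, g -> k, v -> f, z -> s / _ #: no change
2. 0 -> a / C _ C: inserts after position(s) 2: obamiminorir
surface: obamiminorir


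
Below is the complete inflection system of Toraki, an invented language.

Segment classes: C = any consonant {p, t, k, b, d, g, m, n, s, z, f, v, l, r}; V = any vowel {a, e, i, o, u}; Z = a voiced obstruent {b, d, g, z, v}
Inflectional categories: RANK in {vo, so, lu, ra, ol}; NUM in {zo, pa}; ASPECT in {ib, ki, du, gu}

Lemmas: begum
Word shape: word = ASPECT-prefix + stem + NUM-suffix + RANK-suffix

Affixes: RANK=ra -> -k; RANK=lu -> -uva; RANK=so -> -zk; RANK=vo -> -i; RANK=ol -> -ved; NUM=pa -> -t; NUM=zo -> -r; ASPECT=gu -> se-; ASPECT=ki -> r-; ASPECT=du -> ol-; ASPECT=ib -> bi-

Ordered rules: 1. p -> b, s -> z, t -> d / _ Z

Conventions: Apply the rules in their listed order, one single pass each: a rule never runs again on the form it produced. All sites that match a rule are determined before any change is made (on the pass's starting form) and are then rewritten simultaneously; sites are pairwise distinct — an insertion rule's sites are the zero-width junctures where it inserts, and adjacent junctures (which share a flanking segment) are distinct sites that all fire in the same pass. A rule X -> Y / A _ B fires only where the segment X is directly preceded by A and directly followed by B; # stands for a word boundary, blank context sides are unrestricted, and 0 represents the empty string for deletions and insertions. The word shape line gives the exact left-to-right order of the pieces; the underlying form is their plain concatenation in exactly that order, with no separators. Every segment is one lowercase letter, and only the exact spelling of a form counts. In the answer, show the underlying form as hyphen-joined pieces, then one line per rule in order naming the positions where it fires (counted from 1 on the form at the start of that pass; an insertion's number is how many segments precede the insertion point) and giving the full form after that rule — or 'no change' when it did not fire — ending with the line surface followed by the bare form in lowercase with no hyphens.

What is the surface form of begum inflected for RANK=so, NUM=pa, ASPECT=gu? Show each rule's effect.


underlying: se-begum-t-zk
1. p -> b, s -> z, t -> d / _ Z: fires at position(s) 8: sebegumdzk
surface: sebegumdzk


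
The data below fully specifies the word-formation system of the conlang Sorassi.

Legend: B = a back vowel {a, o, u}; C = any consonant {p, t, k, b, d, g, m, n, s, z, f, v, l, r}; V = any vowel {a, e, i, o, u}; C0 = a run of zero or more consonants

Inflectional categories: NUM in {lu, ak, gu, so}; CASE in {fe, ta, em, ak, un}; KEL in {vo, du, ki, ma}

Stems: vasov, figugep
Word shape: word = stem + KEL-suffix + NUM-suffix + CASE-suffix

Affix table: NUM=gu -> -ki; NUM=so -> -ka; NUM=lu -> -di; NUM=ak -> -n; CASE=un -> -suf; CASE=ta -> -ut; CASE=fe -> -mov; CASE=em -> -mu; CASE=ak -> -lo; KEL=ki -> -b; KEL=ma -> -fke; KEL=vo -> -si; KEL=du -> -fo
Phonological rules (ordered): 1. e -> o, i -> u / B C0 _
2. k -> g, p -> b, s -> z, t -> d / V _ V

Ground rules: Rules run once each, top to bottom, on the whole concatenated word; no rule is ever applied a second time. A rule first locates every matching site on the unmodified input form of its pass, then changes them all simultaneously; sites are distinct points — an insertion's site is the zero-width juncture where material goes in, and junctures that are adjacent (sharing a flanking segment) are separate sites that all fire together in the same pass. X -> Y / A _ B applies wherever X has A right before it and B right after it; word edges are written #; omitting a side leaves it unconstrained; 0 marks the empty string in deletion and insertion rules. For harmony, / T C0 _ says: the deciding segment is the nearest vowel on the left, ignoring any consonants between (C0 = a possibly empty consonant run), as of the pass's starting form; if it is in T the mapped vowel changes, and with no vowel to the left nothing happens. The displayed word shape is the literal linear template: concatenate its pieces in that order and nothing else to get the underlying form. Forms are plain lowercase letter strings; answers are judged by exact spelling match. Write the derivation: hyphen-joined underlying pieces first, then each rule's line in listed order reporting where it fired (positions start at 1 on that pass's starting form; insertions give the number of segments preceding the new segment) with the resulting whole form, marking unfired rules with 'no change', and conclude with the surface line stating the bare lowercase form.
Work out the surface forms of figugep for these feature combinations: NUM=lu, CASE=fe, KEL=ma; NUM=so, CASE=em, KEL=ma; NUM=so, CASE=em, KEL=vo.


cell NUM=lu, CASE=fe, KEL=ma:
underlying: figugep-fke-di-mov
1. e -> o, i -> u / B C0 _: fires at position(s) 6: figugopfkedimov
2. k -> g, p -> b, s -> z, t -> d / V _ V: no change
surface: figugopfkedimov

cell NUM=so, CASE=em, KEL=ma:
underlying: figugep-fke-ka-mu
1. e -> o, i -> u / B C0 _: fires at position(s) 6: figugopfkekamu
2. k -> g, p -> b, s -> z, t -> d / V _ V: fires at position(s) 11: figugopfkegamu
surface: figugopfkegamu

cell NUM=so, CASE=em, KEL=vo:
underlying: figugep-si-ka-mu
1. e -> o, i -> u / B C0 _: fires at position(s) 6: figugopsikamu
2. k -> g, p -> b, s -> z, t -> d / V _ V: fires at position(s) 10: figugopsigamu
surface: figugopsigamu


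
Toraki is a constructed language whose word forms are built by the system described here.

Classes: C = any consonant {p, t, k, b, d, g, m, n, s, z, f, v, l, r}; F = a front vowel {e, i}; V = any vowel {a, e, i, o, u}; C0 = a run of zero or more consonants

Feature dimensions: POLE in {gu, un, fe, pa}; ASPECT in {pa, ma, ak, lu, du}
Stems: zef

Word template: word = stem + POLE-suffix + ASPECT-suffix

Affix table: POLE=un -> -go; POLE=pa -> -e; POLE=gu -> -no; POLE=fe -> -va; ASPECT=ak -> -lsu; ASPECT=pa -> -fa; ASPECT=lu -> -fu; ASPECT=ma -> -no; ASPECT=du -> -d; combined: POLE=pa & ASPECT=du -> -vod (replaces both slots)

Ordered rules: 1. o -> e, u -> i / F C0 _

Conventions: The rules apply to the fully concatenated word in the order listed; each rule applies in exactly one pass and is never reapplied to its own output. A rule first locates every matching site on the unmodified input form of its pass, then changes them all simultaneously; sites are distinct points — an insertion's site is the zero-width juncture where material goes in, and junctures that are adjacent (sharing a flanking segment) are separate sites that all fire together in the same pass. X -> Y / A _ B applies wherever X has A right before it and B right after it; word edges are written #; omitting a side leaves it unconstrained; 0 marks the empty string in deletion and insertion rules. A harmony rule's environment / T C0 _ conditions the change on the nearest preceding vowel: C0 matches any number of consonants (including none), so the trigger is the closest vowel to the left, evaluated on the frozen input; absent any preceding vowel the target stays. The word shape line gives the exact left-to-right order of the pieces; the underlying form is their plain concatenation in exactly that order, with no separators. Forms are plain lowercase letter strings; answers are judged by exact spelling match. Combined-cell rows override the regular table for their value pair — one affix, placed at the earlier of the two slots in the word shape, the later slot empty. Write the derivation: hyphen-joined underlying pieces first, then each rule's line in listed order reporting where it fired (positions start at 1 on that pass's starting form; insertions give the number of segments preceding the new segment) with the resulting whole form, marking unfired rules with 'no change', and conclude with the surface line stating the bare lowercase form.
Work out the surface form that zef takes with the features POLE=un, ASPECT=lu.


underlying: zef-go-fu
1. o -> e, u -> i / F C0 _: fires at position(s) 5: zefgefu
surface: zefgefu


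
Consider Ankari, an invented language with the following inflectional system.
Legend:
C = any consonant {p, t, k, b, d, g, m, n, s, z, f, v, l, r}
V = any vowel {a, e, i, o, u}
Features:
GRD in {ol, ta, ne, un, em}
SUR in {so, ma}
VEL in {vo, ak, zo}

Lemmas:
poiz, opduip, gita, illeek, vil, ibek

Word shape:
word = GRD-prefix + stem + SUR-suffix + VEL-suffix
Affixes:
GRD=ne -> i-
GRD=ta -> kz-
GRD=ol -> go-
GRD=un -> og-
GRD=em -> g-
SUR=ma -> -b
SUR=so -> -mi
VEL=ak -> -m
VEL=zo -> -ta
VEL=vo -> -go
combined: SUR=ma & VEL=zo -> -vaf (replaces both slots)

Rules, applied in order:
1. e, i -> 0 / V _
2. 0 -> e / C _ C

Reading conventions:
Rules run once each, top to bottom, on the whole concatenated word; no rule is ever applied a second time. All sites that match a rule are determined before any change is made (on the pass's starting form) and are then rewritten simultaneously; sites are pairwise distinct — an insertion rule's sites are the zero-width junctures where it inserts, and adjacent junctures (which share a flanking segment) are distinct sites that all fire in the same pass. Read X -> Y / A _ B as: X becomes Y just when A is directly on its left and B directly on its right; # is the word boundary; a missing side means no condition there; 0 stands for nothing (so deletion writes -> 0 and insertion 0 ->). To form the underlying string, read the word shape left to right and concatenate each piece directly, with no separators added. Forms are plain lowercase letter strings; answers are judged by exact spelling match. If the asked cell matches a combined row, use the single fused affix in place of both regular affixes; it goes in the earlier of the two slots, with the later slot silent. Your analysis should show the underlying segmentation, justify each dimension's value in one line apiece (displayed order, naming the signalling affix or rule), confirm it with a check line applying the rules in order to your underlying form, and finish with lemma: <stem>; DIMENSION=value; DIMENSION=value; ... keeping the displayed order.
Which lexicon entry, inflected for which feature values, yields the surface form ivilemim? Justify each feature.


underlying: i-vil-mi-m
GRD=ne - signalled by the affix i-
SUR=so - signalled by the affix -mi
VEL=ak - signalled by the affix -m
check: ivilmim -> ivilmim -> ivilemim
lemma: vil; GRD=ne; SUR=so; VEL=ak


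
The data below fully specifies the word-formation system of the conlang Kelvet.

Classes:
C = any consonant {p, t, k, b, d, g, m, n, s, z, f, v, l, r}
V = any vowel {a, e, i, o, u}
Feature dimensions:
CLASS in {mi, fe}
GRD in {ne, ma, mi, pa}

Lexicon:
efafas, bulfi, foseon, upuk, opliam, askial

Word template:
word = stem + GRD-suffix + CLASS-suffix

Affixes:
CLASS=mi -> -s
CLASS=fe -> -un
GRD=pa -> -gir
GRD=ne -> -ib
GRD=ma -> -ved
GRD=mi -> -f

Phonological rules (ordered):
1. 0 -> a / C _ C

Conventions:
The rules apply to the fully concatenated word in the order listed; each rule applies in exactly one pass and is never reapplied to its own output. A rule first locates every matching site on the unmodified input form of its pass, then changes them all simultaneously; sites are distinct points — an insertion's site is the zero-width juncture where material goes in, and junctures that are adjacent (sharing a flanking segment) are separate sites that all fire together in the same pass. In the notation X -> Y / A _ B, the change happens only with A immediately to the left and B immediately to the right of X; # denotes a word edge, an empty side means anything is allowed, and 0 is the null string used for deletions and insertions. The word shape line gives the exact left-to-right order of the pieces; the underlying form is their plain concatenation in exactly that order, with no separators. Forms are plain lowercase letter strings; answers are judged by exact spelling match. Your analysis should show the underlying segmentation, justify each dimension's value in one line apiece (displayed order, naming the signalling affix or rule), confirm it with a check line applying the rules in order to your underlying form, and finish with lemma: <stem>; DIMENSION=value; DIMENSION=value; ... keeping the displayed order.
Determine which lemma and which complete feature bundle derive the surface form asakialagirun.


underlying: askial-gir-un
CLASS=fe - signalled by the affix -un
GRD=pa - signalled by the affix -gir
check: askialgirun -> asakialagirun
lemma: askial; CLASS=fe; GRD=pa


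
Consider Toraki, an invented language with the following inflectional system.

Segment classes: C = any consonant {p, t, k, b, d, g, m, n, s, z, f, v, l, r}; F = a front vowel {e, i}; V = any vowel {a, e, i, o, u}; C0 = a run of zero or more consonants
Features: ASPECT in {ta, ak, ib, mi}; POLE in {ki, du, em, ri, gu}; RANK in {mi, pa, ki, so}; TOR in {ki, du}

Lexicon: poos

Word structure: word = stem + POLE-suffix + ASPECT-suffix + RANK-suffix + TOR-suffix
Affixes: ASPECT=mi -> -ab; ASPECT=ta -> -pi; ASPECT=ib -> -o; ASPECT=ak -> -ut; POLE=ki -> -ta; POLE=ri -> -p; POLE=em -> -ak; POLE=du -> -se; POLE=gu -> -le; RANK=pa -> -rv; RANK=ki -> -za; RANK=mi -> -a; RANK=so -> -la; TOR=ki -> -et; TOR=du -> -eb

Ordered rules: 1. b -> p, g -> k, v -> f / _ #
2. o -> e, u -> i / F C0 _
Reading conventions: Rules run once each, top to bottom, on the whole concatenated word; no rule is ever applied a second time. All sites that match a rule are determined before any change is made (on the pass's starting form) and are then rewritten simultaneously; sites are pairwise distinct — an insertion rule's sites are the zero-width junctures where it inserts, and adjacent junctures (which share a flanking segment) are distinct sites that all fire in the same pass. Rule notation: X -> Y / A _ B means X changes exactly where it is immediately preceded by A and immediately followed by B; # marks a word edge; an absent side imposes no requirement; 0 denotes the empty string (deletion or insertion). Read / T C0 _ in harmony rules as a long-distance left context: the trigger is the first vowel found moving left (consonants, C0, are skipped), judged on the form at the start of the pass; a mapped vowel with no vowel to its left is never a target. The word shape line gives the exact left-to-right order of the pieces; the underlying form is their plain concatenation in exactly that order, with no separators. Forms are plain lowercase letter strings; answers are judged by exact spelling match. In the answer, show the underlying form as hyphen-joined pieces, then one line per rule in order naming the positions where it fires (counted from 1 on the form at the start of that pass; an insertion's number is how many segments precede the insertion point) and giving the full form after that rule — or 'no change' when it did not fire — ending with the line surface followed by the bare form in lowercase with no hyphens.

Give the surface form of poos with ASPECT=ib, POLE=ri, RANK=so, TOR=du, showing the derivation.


underlying: poos-p-o-la-eb
1. b -> p, g -> k, v -> f / _ #: fires at position(s) 10: poospolaep
2. o -> e, u -> i / F C0 _: no change
surface: poospolaep


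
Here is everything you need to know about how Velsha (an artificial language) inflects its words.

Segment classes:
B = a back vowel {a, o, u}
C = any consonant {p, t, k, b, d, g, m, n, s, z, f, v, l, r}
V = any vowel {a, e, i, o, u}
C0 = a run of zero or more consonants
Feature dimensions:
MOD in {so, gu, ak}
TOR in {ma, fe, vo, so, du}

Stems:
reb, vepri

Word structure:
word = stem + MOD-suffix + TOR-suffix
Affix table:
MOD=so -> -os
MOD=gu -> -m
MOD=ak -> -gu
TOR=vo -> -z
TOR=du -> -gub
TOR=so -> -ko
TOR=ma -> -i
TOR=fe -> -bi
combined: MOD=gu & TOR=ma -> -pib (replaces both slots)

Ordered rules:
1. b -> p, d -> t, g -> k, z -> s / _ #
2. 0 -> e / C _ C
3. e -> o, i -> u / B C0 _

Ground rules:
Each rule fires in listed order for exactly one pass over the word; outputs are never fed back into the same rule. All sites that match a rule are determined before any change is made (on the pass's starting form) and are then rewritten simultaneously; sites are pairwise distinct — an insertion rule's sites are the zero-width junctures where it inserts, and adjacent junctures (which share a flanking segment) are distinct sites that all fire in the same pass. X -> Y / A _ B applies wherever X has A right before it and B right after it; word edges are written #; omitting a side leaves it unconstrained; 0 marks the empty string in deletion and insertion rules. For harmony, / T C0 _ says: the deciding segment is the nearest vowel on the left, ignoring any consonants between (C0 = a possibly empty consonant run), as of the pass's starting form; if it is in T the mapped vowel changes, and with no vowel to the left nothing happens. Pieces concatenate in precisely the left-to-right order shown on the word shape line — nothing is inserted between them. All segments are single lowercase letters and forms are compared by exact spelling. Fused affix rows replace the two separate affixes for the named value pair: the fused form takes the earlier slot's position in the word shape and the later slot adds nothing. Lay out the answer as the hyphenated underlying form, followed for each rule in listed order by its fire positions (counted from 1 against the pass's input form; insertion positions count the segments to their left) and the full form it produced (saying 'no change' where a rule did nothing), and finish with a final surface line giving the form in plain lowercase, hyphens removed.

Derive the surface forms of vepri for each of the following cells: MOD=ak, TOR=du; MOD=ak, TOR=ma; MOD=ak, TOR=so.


cell MOD=ak, TOR=du:
underlying: vepri-gu-gub
1. b -> p, d -> t, g -> k, z -> s / _ #: fires at position(s) 10: veprigugup
2. 0 -> e / C _ C: inserts after position(s) 3: veperigugup
3. e -> o, i -> u / B C0 _: no change
surface: veperigugup

cell MOD=ak, TOR=ma:
underlying: vepri-gu-i
1. b -> p, d -> t, g -> k, z -> s / _ #: no change
2. 0 -> e / C _ C: inserts after position(s) 3: veperigui
3. e -> o, i -> u / B C0 _: fires at position(s) 9: veperiguu
surface: veperiguu

cell MOD=ak, TOR=so:
underlying: vepri-gu-ko
1. b -> p, d -> t, g -> k, z -> s / _ #: no change
2. 0 -> e / C _ C: inserts after position(s) 3: veperiguko
3. e -> o, i -> u / B C0 _: no change
surface: veperiguko
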